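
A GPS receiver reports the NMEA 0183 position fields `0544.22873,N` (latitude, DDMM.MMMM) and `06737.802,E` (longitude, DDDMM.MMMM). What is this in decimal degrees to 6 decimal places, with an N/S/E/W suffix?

5.737146° N, 67.630033° E

φ: split at 2 digits → 05° and 44.22873′; 5 + 44.22873/60 = 5.7371455
λ: degrees = first 3 digits = 67, minutes = 37.802; 67 + 37.802/60 = 67.6300333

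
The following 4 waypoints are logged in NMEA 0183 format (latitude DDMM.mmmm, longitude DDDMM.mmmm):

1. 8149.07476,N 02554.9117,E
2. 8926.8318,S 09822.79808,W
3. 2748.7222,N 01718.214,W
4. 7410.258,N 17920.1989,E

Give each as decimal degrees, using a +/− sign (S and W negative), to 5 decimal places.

1. 81.81791, 25.91520
2. -89.44720, -98.37997
3. 27.81204, -17.30357
4. 74.17097, 179.33665

Point 1:
  φ: split at 2 digits → 81° and 49.07476′; 81 + 49.07476/60 = 81.817913
  N → positive
  λ: degrees = first 3 digits = 25, minutes = 54.9117; 25 + 54.9117/60 = 25.915195
  E → positive
Point 2:
  Latitude: split at 2 digits → 89° and 26.8318′; 89 + 26.8318/60 = 89.447197
  S → negative
  λ: degrees = first 3 digits = 98, minutes = 22.79808; 98 + 22.79808/60 = 98.379968
  W ⇒ negate
Point 3:
  φ: split at 2 digits → 27° and 48.7222′; 27 + 48.7222/60 = 27.812037
  N ⇒ keep positive
  λ: degrees = first 3 digits = 17, minutes = 18.214; 17 + 18.214/60 = 17.303567
  hemisphere W, so the sign is −
Point 4:
  φ: degrees = first 2 digits = 74, minutes = 10.258; 74 + 10.258/60 = 74.170967
  N ⇒ keep positive
  Lon: split at 3 digits → 179° and 20.1989′; 179 + 20.1989/60 = 179.336648
  E → positive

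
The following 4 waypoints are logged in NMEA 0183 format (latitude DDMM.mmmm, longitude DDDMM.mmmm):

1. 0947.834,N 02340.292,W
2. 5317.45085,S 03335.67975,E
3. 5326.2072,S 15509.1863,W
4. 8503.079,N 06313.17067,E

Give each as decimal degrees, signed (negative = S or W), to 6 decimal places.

Point 1:
  Lat: degrees = first 2 digits = 9, minutes = 47.834; 9 + 47.834/60 = 9.7972333
  N ⇒ keep positive
  λ: degrees = first 3 digits = 23, minutes = 40.292; 23 + 40.292/60 = 23.6715333
  hemisphere W, so the sign is −
Point 2:
  Latitude: degrees = first 2 digits = 53, minutes = 17.45085; 53 + 17.45085/60 = 53.2908475
  S → negative
  λ: split at 3 digits → 033° and 35.67975′; 33 + 35.67975/60 = 33.5946625
  E → positive
Point 3:
  Latitude: degrees = first 2 digits = 53, minutes = 26.2072; 53 + 26.2072/60 = 53.4367867
  S ⇒ negate
  Lon: degrees = first 3 digits = 155, minutes = 9.1863; 155 + 9.1863/60 = 155.1531050
  W → negative
Point 4:
  Lat: degrees = first 2 digits = 85, minutes = 3.079; 85 + 3.079/60 = 85.0513167
  N ⇒ keep positive
  λ: degrees = first 3 digits = 63, minutes = 13.17067; 63 + 13.17067/60 = 63.2195112
  E ⇒ keep positive

1. 9.797233, -23.671533
2. -53.290848, 33.594663
3. -53.436787, -155.153105
4. 85.051317, 63.219511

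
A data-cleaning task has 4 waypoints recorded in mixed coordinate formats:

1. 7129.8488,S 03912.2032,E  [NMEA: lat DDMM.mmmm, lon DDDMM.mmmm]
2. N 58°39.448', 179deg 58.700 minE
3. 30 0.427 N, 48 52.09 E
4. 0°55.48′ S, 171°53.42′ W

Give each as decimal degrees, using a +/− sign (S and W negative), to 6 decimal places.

Point 1:
  Latitude: degrees = first 2 digits = 71, minutes = 29.8488; 71 + 29.8488/60 = 71.4974800
  S → negative
  Longitude: degrees = first 3 digits = 39, minutes = 12.2032; 39 + 12.2032/60 = 39.2033867
  E → positive
Point 2:
  φ: 58 + 39.448/60 = 58.6574667
  N ⇒ keep positive
  Longitude: 179 + 58.7/60 = 179.9783333
  E ⇒ keep positive
Point 3:
  φ: 30 + 0.427/60 = 30.0071167
  N ⇒ keep positive
  Lon: 52.09′ = 0.868167°; total 48.8681667
  E ⇒ keep positive
Point 4:
  φ: 0 + 55.48/60 = 0.9246667
  S → negative
  λ: 171 + 53.42/60 = 171.8903333
  W → negative

1. -71.497480, 39.203387
2. 58.657467, 179.978333
3. 30.007117, 48.868167
4. -0.924667, -171.890333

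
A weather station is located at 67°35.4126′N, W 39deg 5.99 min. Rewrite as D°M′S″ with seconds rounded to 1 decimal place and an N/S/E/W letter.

Latitude: fractional minutes 0.41260 × 60 = 24.756″
Longitude: 5.99000′ → 5′ and 0.99000 × 60 = 59.400″

67°35′24.8″ N, 39°05′59.4″ W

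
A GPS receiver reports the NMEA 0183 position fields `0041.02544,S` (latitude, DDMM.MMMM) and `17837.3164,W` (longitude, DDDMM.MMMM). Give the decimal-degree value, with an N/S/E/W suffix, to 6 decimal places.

0.683757° S, 178.621940° W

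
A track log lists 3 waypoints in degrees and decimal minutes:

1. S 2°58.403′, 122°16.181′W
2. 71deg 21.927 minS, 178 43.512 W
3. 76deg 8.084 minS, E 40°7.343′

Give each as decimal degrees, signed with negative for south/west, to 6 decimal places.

1. -2.973383, -122.269683
2. -71.365450, -178.725200
3. -76.134733, 40.122383

Point 1:
  φ: 2 + 58.403/60 = 2.9733833
  S ⇒ negate
  Longitude: 16.181′ = 0.269683°; total 122.2696833
  W → negative
Point 2:
  Lat: 71 + 21.927/60 = 71.3654500
  S → negative
  Lon: 43.512′ = 0.725200°; total 178.7252000
  W ⇒ negate
Point 3:
  Lat: 76 + 8.084/60 = 76.1347333
  S → negative
  Lon: 40 + 7.343/60 = 40.1223833
  E ⇒ keep positive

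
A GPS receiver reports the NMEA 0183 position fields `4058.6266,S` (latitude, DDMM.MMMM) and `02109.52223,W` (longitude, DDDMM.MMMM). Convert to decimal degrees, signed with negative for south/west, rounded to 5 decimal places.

Latitude: degrees = first 2 digits = 40, minutes = 58.6266; 40 + 58.6266/60 = 40.977110
S ⇒ negate
Lon: degrees = first 3 digits = 21, minutes = 9.52223; 21 + 9.52223/60 = 21.158704
W → negative

-40.97711, -21.15870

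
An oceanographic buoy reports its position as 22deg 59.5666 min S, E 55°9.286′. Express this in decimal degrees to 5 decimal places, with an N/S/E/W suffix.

22.99278° S, 55.15477° E

φ: 59.5666′ = 0.992777°; total 22.992777
Lon: 9.286′ = 0.154767°; total 55.154767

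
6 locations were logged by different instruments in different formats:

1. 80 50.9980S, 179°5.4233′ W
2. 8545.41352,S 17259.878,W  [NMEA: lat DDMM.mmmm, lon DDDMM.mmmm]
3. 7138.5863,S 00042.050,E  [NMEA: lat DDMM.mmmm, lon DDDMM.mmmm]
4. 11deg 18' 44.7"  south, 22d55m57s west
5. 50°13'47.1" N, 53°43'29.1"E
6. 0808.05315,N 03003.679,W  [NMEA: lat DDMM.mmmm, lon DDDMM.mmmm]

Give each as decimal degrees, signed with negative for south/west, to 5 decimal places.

Point 1:
  Latitude: 50.998′ = 0.849967°; total 80.849967
  S ⇒ negate
  Longitude: 5.4233′ = 0.090388°; total 179.090388
  W → negative
Point 2:
  φ: degrees = first 2 digits = 85, minutes = 45.41352; 85 + 45.41352/60 = 85.756892
  S ⇒ negate
  Longitude: split at 3 digits → 172° and 59.878′; 172 + 59.878/60 = 172.997967
  W → negative
Point 3:
  Latitude: split at 2 digits → 71° and 38.5863′; 71 + 38.5863/60 = 71.643105
  S ⇒ negate
  Lon: degrees = first 3 digits = 0, minutes = 42.05; 0 + 42.05/60 = 0.700833
  E ⇒ keep positive
Point 4:
  Latitude: 18′ + 44.7″ = 18.74500′; 11 + 18.74500/60 = 11.312417
  hemisphere S, so the sign is −
  λ: 22° + 55/60 + 57/3600 = 22 + 0.916667 + 0.015833 = 22.932500
  W → negative
Point 5:
  Lat: 13′ + 47.1″ = 13.78500′; 50 + 13.78500/60 = 50.229750
  N ⇒ keep positive
  Lon: 53 + 43/60 + 29.1/3600 = 53.724750
  E → positive
Point 6:
  Lat: split at 2 digits → 08° and 8.05315′; 8 + 8.05315/60 = 8.134219
  N ⇒ keep positive
  λ: degrees = first 3 digits = 30, minutes = 3.679; 30 + 3.679/60 = 30.061317
  W ⇒ negate

1. -80.84997, -179.09039
2. -85.75689, -172.99797
3. -71.64311, 0.70083
4. -11.31242, -22.93250
5. 50.22975, 53.72475
6. 8.13422, -30.06132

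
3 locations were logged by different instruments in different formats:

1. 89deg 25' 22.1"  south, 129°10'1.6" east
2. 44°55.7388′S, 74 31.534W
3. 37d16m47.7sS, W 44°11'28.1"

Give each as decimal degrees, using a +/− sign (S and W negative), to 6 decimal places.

1. -89.422806, 129.167111
2. -44.928980, -74.525567
3. -37.279917, -44.191139

Point 1:
  Lat: 89° + 25/60 + 22.1/3600 = 89 + 0.416667 + 0.006139 = 89.4228056
  S ⇒ negate
  Longitude: 129° + 10/60 + 1.6/3600 = 129 + 0.166667 + 0.000444 = 129.1671111
  E → positive
Point 2:
  Lat: 55.7388′ = 0.928980°; total 44.9289800
  hemisphere S, so the sign is −
  Lon: 31.534′ = 0.525567°; total 74.5255667
  hemisphere W, so the sign is −
Point 3:
  φ: 37° + 16/60 + 47.7/3600 = 37 + 0.266667 + 0.013250 = 37.2799167
  hemisphere S, so the sign is −
  Longitude: 44° + 11/60 + 28.1/3600 = 44 + 0.183333 + 0.007806 = 44.1911389
  W → negative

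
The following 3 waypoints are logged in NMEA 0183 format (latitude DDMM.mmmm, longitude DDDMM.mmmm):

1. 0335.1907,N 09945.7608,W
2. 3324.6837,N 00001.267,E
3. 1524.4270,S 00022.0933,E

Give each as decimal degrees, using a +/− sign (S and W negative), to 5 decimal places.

1. 3.58651, -99.76268
2. 33.41140, 0.02112
3. -15.40712, 0.36822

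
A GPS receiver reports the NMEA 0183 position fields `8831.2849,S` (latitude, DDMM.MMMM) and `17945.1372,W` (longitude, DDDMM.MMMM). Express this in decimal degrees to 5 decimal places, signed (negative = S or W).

-88.52142, -179.75229

φ: split at 2 digits → 88° and 31.2849′; 88 + 31.2849/60 = 88.521415
S ⇒ negate
Longitude: degrees = first 3 digits = 179, minutes = 45.1372; 179 + 45.1372/60 = 179.752287
W → negative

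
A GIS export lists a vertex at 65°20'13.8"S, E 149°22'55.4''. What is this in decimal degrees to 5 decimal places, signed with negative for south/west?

-65.33717, 149.38206

Latitude: 65 + 20/60 + 13.8/3600 = 65.337167
hemisphere S, so the sign is −
Longitude: 149 + 22/60 + 55.4/3600 = 149.382056
E ⇒ keep positive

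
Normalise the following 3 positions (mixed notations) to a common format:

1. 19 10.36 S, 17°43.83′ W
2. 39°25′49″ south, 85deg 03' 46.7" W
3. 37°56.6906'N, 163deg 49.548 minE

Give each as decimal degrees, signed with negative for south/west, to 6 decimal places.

1. -19.172667, -17.730500
2. -39.430278, -85.062972
3. 37.944843, 163.825800

Point 1:
  φ: 10.36′ = 0.172667°; total 19.1726667
  hemisphere S, so the sign is −
  λ: 17 + 43.83/60 = 17.7305000
  W ⇒ negate
Point 2:
  φ: 39° + 25/60 + 49/3600 = 39 + 0.416667 + 0.013611 = 39.4302778
  S ⇒ negate
  Lon: 85° + 3/60 + 46.7/3600 = 85 + 0.050000 + 0.012972 = 85.0629722
  W → negative
Point 3:
  Lat: 56.6906′ = 0.944843°; total 37.9448433
  N ⇒ keep positive
  λ: 163 + 49.548/60 = 163.8258000
  E → positive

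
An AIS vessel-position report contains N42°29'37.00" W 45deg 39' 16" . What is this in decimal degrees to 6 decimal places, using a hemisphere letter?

Latitude: 42° + 29/60 + 37/3600 = 42 + 0.483333 + 0.010278 = 42.4936111
Longitude: 39′ + 16″ = 39.26667′; 45 + 39.26667/60 = 45.6544444

42.493611° N, 45.654444° W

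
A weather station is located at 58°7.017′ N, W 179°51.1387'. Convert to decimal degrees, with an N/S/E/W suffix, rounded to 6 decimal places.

Lat: 58 + 7.017/60 = 58.1169500
Lon: 51.1387′ = 0.852312°; total 179.8523117

58.116950° N, 179.852312° W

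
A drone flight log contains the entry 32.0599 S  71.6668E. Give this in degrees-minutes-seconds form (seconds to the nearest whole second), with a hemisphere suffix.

φ: whole degrees 32; 3.59400′ → 3′ and 35.64″
λ: 0.666800 × 60 = 40.00800′ → 40′, remainder × 60 = 0.48″

32°03′36″ S, 71°40′0″ E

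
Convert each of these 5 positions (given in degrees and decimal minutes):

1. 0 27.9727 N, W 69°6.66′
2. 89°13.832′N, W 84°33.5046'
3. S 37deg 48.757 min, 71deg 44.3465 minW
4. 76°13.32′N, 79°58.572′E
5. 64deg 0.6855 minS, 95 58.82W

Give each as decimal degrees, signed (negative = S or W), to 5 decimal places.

Point 1:
  Latitude: 27.9727′ = 0.466212°; total 0.466212
  N → positive
  λ: 6.66′ = 0.111000°; total 69.111000
  W ⇒ negate
Point 2:
  Lat: 13.832′ = 0.230533°; total 89.230533
  N → positive
  λ: 84 + 33.5046/60 = 84.558410
  hemisphere W, so the sign is −
Point 3:
  Lat: 48.757′ = 0.812617°; total 37.812617
  S ⇒ negate
  Longitude: 71 + 44.3465/60 = 71.739108
  W → negative
Point 4:
  φ: 13.32′ = 0.222000°; total 76.222000
  N → positive
  λ: 79 + 58.572/60 = 79.976200
  E ⇒ keep positive
Point 5:
  Lat: 0.6855′ = 0.011425°; total 64.011425
  hemisphere S, so the sign is −
  λ: 95 + 58.82/60 = 95.980333
  W → negative

1. 0.46621, -69.11100
2. 89.23053, -84.55841
3. -37.81262, -71.73911
4. 76.22200, 79.97620
5. -64.01143, -95.98033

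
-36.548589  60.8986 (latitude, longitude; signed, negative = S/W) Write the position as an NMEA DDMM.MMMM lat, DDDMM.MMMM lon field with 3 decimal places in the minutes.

Latitude is negative → S; |value| = 36.548589
Latitude: 36° + 0.548589 × 60 = 36° 32.91534′
Lon: 60° + 0.898600 × 60 = 60° 53.91600′

3632.915,S / 06053.916,E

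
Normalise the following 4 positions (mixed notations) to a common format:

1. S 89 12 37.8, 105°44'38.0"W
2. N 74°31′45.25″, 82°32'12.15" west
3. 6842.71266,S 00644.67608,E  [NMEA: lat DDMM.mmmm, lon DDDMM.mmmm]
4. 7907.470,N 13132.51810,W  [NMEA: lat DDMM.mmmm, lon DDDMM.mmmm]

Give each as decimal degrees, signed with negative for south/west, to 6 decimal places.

1. -89.210500, -105.743889
2. 74.529236, -82.536708
3. -68.711878, 6.744601
4. 79.124500, -131.541968

Point 1:
  Lat: 89 + 12/60 + 37.8/3600 = 89.2105000
  hemisphere S, so the sign is −
  λ: 105° + 44/60 + 38/3600 = 105 + 0.733333 + 0.010556 = 105.7438889
  W → negative
Point 2:
  Latitude: 74° + 31/60 + 45.25/3600 = 74 + 0.516667 + 0.012569 = 74.5292361
  N → positive
  Lon: 82 + 32/60 + 12.15/3600 = 82.5367083
  W → negative
Point 3:
  Lat: split at 2 digits → 68° and 42.71266′; 68 + 42.71266/60 = 68.7118777
  S → negative
  Lon: split at 3 digits → 006° and 44.67608′; 6 + 44.67608/60 = 6.7446013
  E ⇒ keep positive
Point 4:
  Lat: degrees = first 2 digits = 79, minutes = 7.47; 79 + 7.47/60 = 79.1245000
  N → positive
  Lon: degrees = first 3 digits = 131, minutes = 32.5181; 131 + 32.5181/60 = 131.5419683
  hemisphere W, so the sign is −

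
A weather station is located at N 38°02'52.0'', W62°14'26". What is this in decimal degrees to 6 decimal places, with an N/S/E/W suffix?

38.047778° N, 62.240556° W

Latitude: 38 + 2/60 + 52/3600 = 38.0477778
Longitude: 62° + 14/60 + 26/3600 = 62 + 0.233333 + 0.007222 = 62.2405556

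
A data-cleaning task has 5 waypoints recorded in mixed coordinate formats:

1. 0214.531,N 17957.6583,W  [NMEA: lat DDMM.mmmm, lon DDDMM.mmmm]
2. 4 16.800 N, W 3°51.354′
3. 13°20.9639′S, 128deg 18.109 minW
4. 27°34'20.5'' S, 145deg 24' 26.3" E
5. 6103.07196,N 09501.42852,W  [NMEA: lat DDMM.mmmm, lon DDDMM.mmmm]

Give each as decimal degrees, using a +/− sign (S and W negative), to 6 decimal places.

1. 2.242183, -179.960972
2. 4.280000, -3.855900
3. -13.349398, -128.301817
4. -27.572361, 145.407306
5. 61.051199, -95.023809

Point 1:
  Lat: split at 2 digits → 02° and 14.531′; 2 + 14.531/60 = 2.2421833
  N ⇒ keep positive
  λ: split at 3 digits → 179° and 57.6583′; 179 + 57.6583/60 = 179.9609717
  hemisphere W, so the sign is −
Point 2:
  Lat: 4 + 16.8/60 = 4.2800000
  N ⇒ keep positive
  Longitude: 3 + 51.354/60 = 3.8559000
  W ⇒ negate
Point 3:
  φ: 20.9639′ = 0.349398°; total 13.3493983
  hemisphere S, so the sign is −
  Longitude: 18.109′ = 0.301817°; total 128.3018167
  hemisphere W, so the sign is −
Point 4:
  φ: 27° + 34/60 + 20.5/3600 = 27 + 0.566667 + 0.005694 = 27.5723611
  S ⇒ negate
  λ: 145 + 24/60 + 26.3/3600 = 145.4073056
  E → positive
Point 5:
  Latitude: degrees = first 2 digits = 61, minutes = 3.07196; 61 + 3.07196/60 = 61.0511993
  N ⇒ keep positive
  Longitude: split at 3 digits → 095° and 1.42852′; 95 + 1.42852/60 = 95.0238087
  W ⇒ negate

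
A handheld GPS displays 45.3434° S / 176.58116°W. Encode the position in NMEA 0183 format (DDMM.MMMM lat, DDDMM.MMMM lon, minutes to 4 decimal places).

4520.6040,S / 17634.8696,W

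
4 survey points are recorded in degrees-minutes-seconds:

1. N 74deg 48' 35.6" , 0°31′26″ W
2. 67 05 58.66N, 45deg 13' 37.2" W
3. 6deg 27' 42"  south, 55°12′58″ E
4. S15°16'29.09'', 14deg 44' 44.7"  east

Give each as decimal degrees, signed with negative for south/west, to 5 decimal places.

1. 74.80989, -0.52389
2. 67.09963, -45.22700
3. -6.46167, 55.21611
4. -15.27475, 14.74575

Point 1:
  Lat: 48′ + 35.6″ = 48.59333′; 74 + 48.59333/60 = 74.809889
  N → positive
  Lon: 31′ + 26″ = 31.43333′; 0 + 31.43333/60 = 0.523889
  W → negative
Point 2:
  Latitude: 67° + 5/60 + 58.66/3600 = 67 + 0.083333 + 0.016294 = 67.099628
  N ⇒ keep positive
  Lon: 13′ + 37.2″ = 13.62000′; 45 + 13.62000/60 = 45.227000
  W ⇒ negate
Point 3:
  φ: 6° + 27/60 + 42/3600 = 6 + 0.450000 + 0.011667 = 6.461667
  hemisphere S, so the sign is −
  Longitude: 55° + 12/60 + 58/3600 = 55 + 0.200000 + 0.016111 = 55.216111
  E → positive
Point 4:
  φ: 15° + 16/60 + 29.09/3600 = 15 + 0.266667 + 0.008081 = 15.274747
  S ⇒ negate
  Longitude: 14 + 44/60 + 44.7/3600 = 14.745750
  E → positive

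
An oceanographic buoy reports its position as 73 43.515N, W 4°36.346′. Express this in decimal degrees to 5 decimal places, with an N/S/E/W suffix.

73.72525° N, 4.60577° W

φ: 73 + 43.515/60 = 73.725250
Lon: 4 + 36.346/60 = 4.605767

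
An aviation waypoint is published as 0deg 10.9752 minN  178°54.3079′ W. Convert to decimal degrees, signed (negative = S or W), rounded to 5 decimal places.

Latitude: 10.9752′ = 0.182920°; total 0.182920
N ⇒ keep positive
λ: 178 + 54.3079/60 = 178.905132
W → negative

0.18292, -178.90513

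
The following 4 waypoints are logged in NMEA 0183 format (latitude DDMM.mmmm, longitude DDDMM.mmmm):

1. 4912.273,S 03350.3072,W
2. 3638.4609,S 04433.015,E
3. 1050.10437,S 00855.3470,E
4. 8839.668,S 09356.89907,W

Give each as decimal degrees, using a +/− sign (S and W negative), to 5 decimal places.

1. -49.20455, -33.83845
2. -36.64102, 44.55025
3. -10.83507, 8.92245
4. -88.66113, -93.94832

Point 1:
  φ: split at 2 digits → 49° and 12.273′; 49 + 12.273/60 = 49.204550
  hemisphere S, so the sign is −
  λ: split at 3 digits → 033° and 50.3072′; 33 + 50.3072/60 = 33.838453
  hemisphere W, so the sign is −
Point 2:
  φ: split at 2 digits → 36° and 38.4609′; 36 + 38.4609/60 = 36.641015
  hemisphere S, so the sign is −
  Longitude: degrees = first 3 digits = 44, minutes = 33.015; 44 + 33.015/60 = 44.550250
  E → positive
Point 3:
  φ: degrees = first 2 digits = 10, minutes = 50.10437; 10 + 50.10437/60 = 10.835073
  S → negative
  Lon: split at 3 digits → 008° and 55.347′; 8 + 55.347/60 = 8.922450
  E → positive
Point 4:
  Lat: degrees = first 2 digits = 88, minutes = 39.668; 88 + 39.668/60 = 88.661133
  S ⇒ negate
  Longitude: split at 3 digits → 093° and 56.89907′; 93 + 56.89907/60 = 93.948318
  W ⇒ negate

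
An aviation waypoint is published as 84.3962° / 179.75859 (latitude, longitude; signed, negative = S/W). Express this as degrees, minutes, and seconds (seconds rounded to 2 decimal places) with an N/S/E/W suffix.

84°23′46.32″ N, 179°45′30.92″ E

φ: whole degrees 84; 23.77200′ → 23′ and 46.3200″
Longitude: whole degrees 179; 45.51540′ → 45′ and 30.9240″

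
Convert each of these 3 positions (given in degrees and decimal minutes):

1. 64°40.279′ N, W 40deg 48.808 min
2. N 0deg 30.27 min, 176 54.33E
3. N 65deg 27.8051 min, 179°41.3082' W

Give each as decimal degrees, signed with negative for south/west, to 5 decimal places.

Point 1:
  φ: 64 + 40.279/60 = 64.671317
  N → positive
  λ: 40 + 48.808/60 = 40.813467
  W → negative
Point 2:
  Lat: 30.27′ = 0.504500°; total 0.504500
  N → positive
  Lon: 54.33′ = 0.905500°; total 176.905500
  E → positive
Point 3:
  Lat: 65 + 27.8051/60 = 65.463418
  N → positive
  λ: 41.3082′ = 0.688470°; total 179.688470
  W → negative

1. 64.67132, -40.81347
2. 0.50450, 176.90550
3. 65.46342, -179.68847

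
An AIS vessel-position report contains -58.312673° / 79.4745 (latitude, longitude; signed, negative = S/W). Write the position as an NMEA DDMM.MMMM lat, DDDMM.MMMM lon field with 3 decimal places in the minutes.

5818.760,S / 07928.470,E

Latitude is negative → S; |value| = 58.312673
Lat: fractional part 0.312673 → 18.76038 minutes
Lon: fractional part 0.474500 → 28.47000 minutes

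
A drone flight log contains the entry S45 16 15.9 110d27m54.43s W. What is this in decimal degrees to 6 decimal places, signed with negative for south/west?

-45.271083, -110.465119

Lat: 45° + 16/60 + 15.9/3600 = 45 + 0.266667 + 0.004417 = 45.2710833
hemisphere S, so the sign is −
Longitude: 27′ + 54.43″ = 27.90717′; 110 + 27.90717/60 = 110.4651194
W → negative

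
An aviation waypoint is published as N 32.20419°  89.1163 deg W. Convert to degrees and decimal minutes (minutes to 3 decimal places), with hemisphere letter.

Lat: minutes = (32.204190 − 32) × 60 = 12.25140
Lon: minutes = (89.116300 − 89) × 60 = 6.97800

32° 12.251′ N, 89° 6.978′ W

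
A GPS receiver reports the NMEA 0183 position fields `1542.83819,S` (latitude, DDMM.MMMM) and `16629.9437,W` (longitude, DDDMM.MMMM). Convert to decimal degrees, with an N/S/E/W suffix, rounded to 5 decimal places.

15.71397° S, 166.49906° W

Lat: split at 2 digits → 15° and 42.83819′; 15 + 42.83819/60 = 15.713970
Lon: split at 3 digits → 166° and 29.9437′; 166 + 29.9437/60 = 166.499062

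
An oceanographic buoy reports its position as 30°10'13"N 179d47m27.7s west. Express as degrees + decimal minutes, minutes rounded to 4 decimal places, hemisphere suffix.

φ: 10 + 13/60 = 10.216667′
Longitude: 47 + 27.7/60 = 47.461667′

30° 10.2167′ N, 179° 47.4617′ W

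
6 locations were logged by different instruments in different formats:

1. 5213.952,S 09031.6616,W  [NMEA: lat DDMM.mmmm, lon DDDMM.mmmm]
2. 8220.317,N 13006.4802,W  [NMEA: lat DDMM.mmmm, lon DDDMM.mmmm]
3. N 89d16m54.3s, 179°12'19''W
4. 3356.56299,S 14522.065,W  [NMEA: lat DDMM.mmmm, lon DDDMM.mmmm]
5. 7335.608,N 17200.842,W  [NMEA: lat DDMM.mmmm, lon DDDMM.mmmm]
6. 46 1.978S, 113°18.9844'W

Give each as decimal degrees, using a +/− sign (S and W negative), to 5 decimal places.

1. -52.23253, -90.52769
2. 82.33862, -130.10800
3. 89.28175, -179.20528
4. -33.94272, -145.36775
5. 73.59347, -172.01403
6. -46.03297, -113.31641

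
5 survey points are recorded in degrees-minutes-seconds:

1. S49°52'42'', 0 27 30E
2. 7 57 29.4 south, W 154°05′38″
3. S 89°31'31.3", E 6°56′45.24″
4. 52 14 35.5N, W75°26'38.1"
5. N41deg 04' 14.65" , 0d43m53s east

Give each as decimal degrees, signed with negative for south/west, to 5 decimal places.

Point 1:
  φ: 49° + 52/60 + 42/3600 = 49 + 0.866667 + 0.011667 = 49.878333
  S ⇒ negate
  Lon: 0 + 27/60 + 30/3600 = 0.458333
  E → positive
Point 2:
  Latitude: 7 + 57/60 + 29.4/3600 = 7.958167
  hemisphere S, so the sign is −
  Longitude: 154° + 5/60 + 38/3600 = 154 + 0.083333 + 0.010556 = 154.093889
  W → negative
Point 3:
  Lat: 89° + 31/60 + 31.3/3600 = 89 + 0.516667 + 0.008694 = 89.525361
  hemisphere S, so the sign is −
  Longitude: 6 + 56/60 + 45.24/3600 = 6.945900
  E → positive
Point 4:
  Latitude: 52 + 14/60 + 35.5/3600 = 52.243194
  N → positive
  Longitude: 26′ + 38.1″ = 26.63500′; 75 + 26.63500/60 = 75.443917
  hemisphere W, so the sign is −
Point 5:
  Latitude: 41 + 4/60 + 14.65/3600 = 41.070736
  N → positive
  Lon: 0° + 43/60 + 53/3600 = 0 + 0.716667 + 0.014722 = 0.731389
  E ⇒ keep positive

1. -49.87833, 0.45833
2. -7.95817, -154.09389
3. -89.52536, 6.94590
4. 52.24319, -75.44392
5. 41.07074, 0.73139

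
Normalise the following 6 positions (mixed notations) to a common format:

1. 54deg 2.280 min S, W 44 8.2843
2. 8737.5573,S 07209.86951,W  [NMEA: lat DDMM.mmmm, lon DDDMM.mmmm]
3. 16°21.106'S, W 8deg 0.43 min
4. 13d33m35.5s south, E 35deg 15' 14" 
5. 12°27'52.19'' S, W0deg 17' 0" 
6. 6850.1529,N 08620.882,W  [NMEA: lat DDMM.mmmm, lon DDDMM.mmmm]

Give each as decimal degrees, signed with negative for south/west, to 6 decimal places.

1. -54.038000, -44.138072
2. -87.625955, -72.164492
3. -16.351767, -8.007167
4. -13.559861, 35.253889
5. -12.464497, -0.283333
6. 68.835882, -86.348033

Point 1:
  Lat: 54 + 2.28/60 = 54.0380000
  hemisphere S, so the sign is −
  λ: 44 + 8.2843/60 = 44.1380717
  W ⇒ negate
Point 2:
  φ: degrees = first 2 digits = 87, minutes = 37.5573; 87 + 37.5573/60 = 87.6259550
  S ⇒ negate
  λ: degrees = first 3 digits = 72, minutes = 9.86951; 72 + 9.86951/60 = 72.1644918
  hemisphere W, so the sign is −
Point 3:
  φ: 21.106′ = 0.351767°; total 16.3517667
  hemisphere S, so the sign is −
  Longitude: 8 + 0.43/60 = 8.0071667
  W ⇒ negate
Point 4:
  Lat: 33′ + 35.5″ = 33.59167′; 13 + 33.59167/60 = 13.5598611
  S ⇒ negate
  Longitude: 35° + 15/60 + 14/3600 = 35 + 0.250000 + 0.003889 = 35.2538889
  E ⇒ keep positive
Point 5:
  Lat: 12° + 27/60 + 52.19/3600 = 12 + 0.450000 + 0.014497 = 12.4644972
  S ⇒ negate
  Lon: 17′ + 0″ = 17.00000′; 0 + 17.00000/60 = 0.2833333
  W → negative
Point 6:
  Latitude: degrees = first 2 digits = 68, minutes = 50.1529; 68 + 50.1529/60 = 68.8358817
  N → positive
  Longitude: split at 3 digits → 086° and 20.882′; 86 + 20.882/60 = 86.3480333
  W → negative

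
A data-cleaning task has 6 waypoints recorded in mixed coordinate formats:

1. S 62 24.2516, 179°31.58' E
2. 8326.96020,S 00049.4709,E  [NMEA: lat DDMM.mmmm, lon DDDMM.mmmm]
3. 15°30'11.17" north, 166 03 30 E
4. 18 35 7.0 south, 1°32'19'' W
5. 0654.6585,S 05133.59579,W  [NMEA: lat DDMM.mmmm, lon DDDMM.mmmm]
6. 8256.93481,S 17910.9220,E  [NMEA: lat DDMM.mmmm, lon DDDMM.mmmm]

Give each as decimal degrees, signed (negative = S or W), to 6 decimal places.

1. -62.404193, 179.526333
2. -83.449337, 0.824515
3. 15.503103, 166.058333
4. -18.585278, -1.538611
5. -6.910975, -51.559930
6. -82.948914, 179.182033

Point 1:
  Latitude: 24.2516′ = 0.404193°; total 62.4041933
  hemisphere S, so the sign is −
  λ: 31.58′ = 0.526333°; total 179.5263333
  E ⇒ keep positive
Point 2:
  φ: degrees = first 2 digits = 83, minutes = 26.9602; 83 + 26.9602/60 = 83.4493367
  hemisphere S, so the sign is −
  λ: degrees = first 3 digits = 0, minutes = 49.4709; 0 + 49.4709/60 = 0.8245150
  E → positive
Point 3:
  Lat: 15 + 30/60 + 11.17/3600 = 15.5031028
  N ⇒ keep positive
  Longitude: 166 + 3/60 + 30/3600 = 166.0583333
  E ⇒ keep positive
Point 4:
  φ: 18 + 35/60 + 7/3600 = 18.5852778
  hemisphere S, so the sign is −
  Longitude: 32′ + 19″ = 32.31667′; 1 + 32.31667/60 = 1.5386111
  W → negative
Point 5:
  Lat: split at 2 digits → 06° and 54.6585′; 6 + 54.6585/60 = 6.9109750
  S → negative
  Longitude: degrees = first 3 digits = 51, minutes = 33.59579; 51 + 33.59579/60 = 51.5599298
  hemisphere W, so the sign is −
Point 6:
  Latitude: degrees = first 2 digits = 82, minutes = 56.93481; 82 + 56.93481/60 = 82.9489135
  hemisphere S, so the sign is −
  λ: degrees = first 3 digits = 179, minutes = 10.922; 179 + 10.922/60 = 179.1820333
  E ⇒ keep positive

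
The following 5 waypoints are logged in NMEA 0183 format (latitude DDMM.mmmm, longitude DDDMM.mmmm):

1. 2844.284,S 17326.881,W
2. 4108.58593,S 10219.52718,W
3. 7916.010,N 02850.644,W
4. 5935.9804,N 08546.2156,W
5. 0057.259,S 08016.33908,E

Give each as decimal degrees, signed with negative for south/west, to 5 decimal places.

Point 1:
  Latitude: split at 2 digits → 28° and 44.284′; 28 + 44.284/60 = 28.738067
  S ⇒ negate
  Lon: degrees = first 3 digits = 173, minutes = 26.881; 173 + 26.881/60 = 173.448017
  W → negative
Point 2:
  Latitude: degrees = first 2 digits = 41, minutes = 8.58593; 41 + 8.58593/60 = 41.143099
  hemisphere S, so the sign is −
  Longitude: split at 3 digits → 102° and 19.52718′; 102 + 19.52718/60 = 102.325453
  hemisphere W, so the sign is −
Point 3:
  Lat: degrees = first 2 digits = 79, minutes = 16.01; 79 + 16.01/60 = 79.266833
  N ⇒ keep positive
  λ: split at 3 digits → 028° and 50.644′; 28 + 50.644/60 = 28.844067
  W → negative
Point 4:
  φ: degrees = first 2 digits = 59, minutes = 35.9804; 59 + 35.9804/60 = 59.599673
  N → positive
  Longitude: split at 3 digits → 085° and 46.2156′; 85 + 46.2156/60 = 85.770260
  W → negative
Point 5:
  Lat: split at 2 digits → 00° and 57.259′; 0 + 57.259/60 = 0.954317
  S ⇒ negate
  λ: split at 3 digits → 080° and 16.33908′; 80 + 16.33908/60 = 80.272318
  E → positive

1. -28.73807, -173.44802
2. -41.14310, -102.32545
3. 79.26683, -28.84407
4. 59.59967, -85.77026
5. -0.95432, 80.27232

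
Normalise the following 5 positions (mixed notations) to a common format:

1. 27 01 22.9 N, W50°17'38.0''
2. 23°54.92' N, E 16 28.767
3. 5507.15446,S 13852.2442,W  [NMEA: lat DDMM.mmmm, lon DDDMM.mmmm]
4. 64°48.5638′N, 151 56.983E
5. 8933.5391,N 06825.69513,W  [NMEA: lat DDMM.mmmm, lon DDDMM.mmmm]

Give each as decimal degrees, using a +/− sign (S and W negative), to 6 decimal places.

Point 1:
  φ: 27° + 1/60 + 22.9/3600 = 27 + 0.016667 + 0.006361 = 27.0230278
  N ⇒ keep positive
  Longitude: 50° + 17/60 + 38/3600 = 50 + 0.283333 + 0.010556 = 50.2938889
  W → negative
Point 2:
  Lat: 54.92′ = 0.915333°; total 23.9153333
  N → positive
  λ: 28.767′ = 0.479450°; total 16.4794500
  E ⇒ keep positive
Point 3:
  Lat: split at 2 digits → 55° and 7.15446′; 55 + 7.15446/60 = 55.1192410
  S ⇒ negate
  λ: split at 3 digits → 138° and 52.2442′; 138 + 52.2442/60 = 138.8707367
  W ⇒ negate
Point 4:
  Lat: 64 + 48.5638/60 = 64.8093967
  N ⇒ keep positive
  λ: 151 + 56.983/60 = 151.9497167
  E → positive
Point 5:
  Lat: degrees = first 2 digits = 89, minutes = 33.5391; 89 + 33.5391/60 = 89.5589850
  N → positive
  Longitude: degrees = first 3 digits = 68, minutes = 25.69513; 68 + 25.69513/60 = 68.4282522
  W ⇒ negate

1. 27.023028, -50.293889
2. 23.915333, 16.479450
3. -55.119241, -138.870737
4. 64.809397, 151.949717
5. 89.558985, -68.428252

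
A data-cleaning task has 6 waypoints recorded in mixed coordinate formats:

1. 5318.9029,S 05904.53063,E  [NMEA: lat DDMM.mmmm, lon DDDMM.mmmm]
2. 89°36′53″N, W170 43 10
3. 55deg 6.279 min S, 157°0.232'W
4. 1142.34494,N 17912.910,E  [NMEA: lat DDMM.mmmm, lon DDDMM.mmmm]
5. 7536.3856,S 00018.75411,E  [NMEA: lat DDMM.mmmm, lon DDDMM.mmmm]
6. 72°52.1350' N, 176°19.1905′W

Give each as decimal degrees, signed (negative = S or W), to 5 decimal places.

1. -53.31505, 59.07551
2. 89.61472, -170.71944
3. -55.10465, -157.00387
4. 11.70575, 179.21517
5. -75.60643, 0.31257
6. 72.86892, -176.31984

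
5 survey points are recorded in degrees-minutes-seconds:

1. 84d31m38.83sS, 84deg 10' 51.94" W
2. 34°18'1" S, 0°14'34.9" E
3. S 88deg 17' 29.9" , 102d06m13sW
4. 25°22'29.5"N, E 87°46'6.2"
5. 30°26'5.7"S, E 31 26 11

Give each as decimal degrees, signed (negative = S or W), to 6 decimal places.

1. -84.527453, -84.181094
2. -34.300278, 0.243028
3. -88.291639, -102.103611
4. 25.374861, 87.768389
5. -30.434917, 31.436389

Point 1:
  Lat: 84° + 31/60 + 38.83/3600 = 84 + 0.516667 + 0.010786 = 84.5274528
  hemisphere S, so the sign is −
  λ: 84° + 10/60 + 51.94/3600 = 84 + 0.166667 + 0.014428 = 84.1810944
  W ⇒ negate
Point 2:
  Lat: 34 + 18/60 + 1/3600 = 34.3002778
  S → negative
  Longitude: 14′ + 34.9″ = 14.58167′; 0 + 14.58167/60 = 0.2430278
  E ⇒ keep positive
Point 3:
  Latitude: 17′ + 29.9″ = 17.49833′; 88 + 17.49833/60 = 88.2916389
  S → negative
  Lon: 102° + 6/60 + 13/3600 = 102 + 0.100000 + 0.003611 = 102.1036111
  W → negative
Point 4:
  φ: 25 + 22/60 + 29.5/3600 = 25.3748611
  N ⇒ keep positive
  Longitude: 87° + 46/60 + 6.2/3600 = 87 + 0.766667 + 0.001722 = 87.7683889
  E → positive
Point 5:
  Lat: 30 + 26/60 + 5.7/3600 = 30.4349167
  hemisphere S, so the sign is −
  λ: 31° + 26/60 + 11/3600 = 31 + 0.433333 + 0.003056 = 31.4363889
  E → positive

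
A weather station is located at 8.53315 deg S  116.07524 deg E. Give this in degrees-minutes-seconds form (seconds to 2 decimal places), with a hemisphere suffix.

Latitude: 0.533150 × 60 = 31.98900′ → 31′, remainder × 60 = 59.3400″
Longitude: 0.075240 × 60 = 4.51440′ → 4′, remainder × 60 = 30.8640″

8°31′59.34″ S, 116°04′30.86″ E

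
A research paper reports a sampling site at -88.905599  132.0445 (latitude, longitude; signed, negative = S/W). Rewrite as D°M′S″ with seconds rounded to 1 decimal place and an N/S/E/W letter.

88°54′20.2″ S, 132°02′40.2″ E

Latitude is negative → S; |value| = 88.905599
Latitude: 0.905599° → 54.33594′; 0.33594 × 60 = 20.156″
Longitude: 0.044500 × 60 = 2.67000′ → 2′, remainder × 60 = 40.200″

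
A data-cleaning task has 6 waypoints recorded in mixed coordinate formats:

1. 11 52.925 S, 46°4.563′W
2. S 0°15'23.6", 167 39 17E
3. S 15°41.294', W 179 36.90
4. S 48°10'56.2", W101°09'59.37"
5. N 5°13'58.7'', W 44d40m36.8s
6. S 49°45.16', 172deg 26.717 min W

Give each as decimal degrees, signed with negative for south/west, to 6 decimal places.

Point 1:
  φ: 52.925′ = 0.882083°; total 11.8820833
  S → negative
  Lon: 4.563′ = 0.076050°; total 46.0760500
  W ⇒ negate
Point 2:
  Latitude: 15′ + 23.6″ = 15.39333′; 0 + 15.39333/60 = 0.2565556
  S → negative
  Longitude: 167° + 39/60 + 17/3600 = 167 + 0.650000 + 0.004722 = 167.6547222
  E → positive
Point 3:
  Latitude: 15 + 41.294/60 = 15.6882333
  S → negative
  Lon: 179 + 36.9/60 = 179.6150000
  W → negative
Point 4:
  Latitude: 48 + 10/60 + 56.2/3600 = 48.1822778
  S → negative
  λ: 9′ + 59.37″ = 9.98950′; 101 + 9.98950/60 = 101.1664917
  hemisphere W, so the sign is −
Point 5:
  Latitude: 13′ + 58.7″ = 13.97833′; 5 + 13.97833/60 = 5.2329722
  N → positive
  λ: 44° + 40/60 + 36.8/3600 = 44 + 0.666667 + 0.010222 = 44.6768889
  W ⇒ negate
Point 6:
  Latitude: 45.16′ = 0.752667°; total 49.7526667
  S ⇒ negate
  λ: 172 + 26.717/60 = 172.4452833
  hemisphere W, so the sign is −

1. -11.882083, -46.076050
2. -0.256556, 167.654722
3. -15.688233, -179.615000
4. -48.182278, -101.166492
5. 5.232972, -44.676889
6. -49.752667, -172.445283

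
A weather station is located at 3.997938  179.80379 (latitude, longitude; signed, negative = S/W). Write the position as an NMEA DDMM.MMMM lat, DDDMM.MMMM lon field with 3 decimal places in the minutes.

Latitude: minutes = (3.997938 − 3) × 60 = 59.87628
Lon: minutes = (179.803790 − 179) × 60 = 48.22740

0359.876,N / 17948.227,E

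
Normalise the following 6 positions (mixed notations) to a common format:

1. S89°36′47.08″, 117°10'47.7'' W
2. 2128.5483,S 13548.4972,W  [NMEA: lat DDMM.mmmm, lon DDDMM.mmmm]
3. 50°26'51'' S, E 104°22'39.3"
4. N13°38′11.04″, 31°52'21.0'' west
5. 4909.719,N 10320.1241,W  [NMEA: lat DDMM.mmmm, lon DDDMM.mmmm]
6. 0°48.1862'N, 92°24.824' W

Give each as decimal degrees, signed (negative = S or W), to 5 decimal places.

1. -89.61308, -117.17992
2. -21.47581, -135.80829
3. -50.44750, 104.37758
4. 13.63640, -31.87250
5. 49.16198, -103.33540
6. 0.80310, -92.41373

Point 1:
  Lat: 89° + 36/60 + 47.08/3600 = 89 + 0.600000 + 0.013078 = 89.613078
  S → negative
  Lon: 10′ + 47.7″ = 10.79500′; 117 + 10.79500/60 = 117.179917
  hemisphere W, so the sign is −
Point 2:
  φ: split at 2 digits → 21° and 28.5483′; 21 + 28.5483/60 = 21.475805
  hemisphere S, so the sign is −
  Lon: degrees = first 3 digits = 135, minutes = 48.4972; 135 + 48.4972/60 = 135.808287
  hemisphere W, so the sign is −
Point 3:
  Lat: 50 + 26/60 + 51/3600 = 50.447500
  S ⇒ negate
  λ: 104 + 22/60 + 39.3/3600 = 104.377583
  E ⇒ keep positive
Point 4:
  Latitude: 13 + 38/60 + 11.04/3600 = 13.636400
  N → positive
  Longitude: 31° + 52/60 + 21/3600 = 31 + 0.866667 + 0.005833 = 31.872500
  hemisphere W, so the sign is −
Point 5:
  Latitude: degrees = first 2 digits = 49, minutes = 9.719; 49 + 9.719/60 = 49.161983
  N → positive
  Longitude: degrees = first 3 digits = 103, minutes = 20.1241; 103 + 20.1241/60 = 103.335402
  W ⇒ negate
Point 6:
  φ: 0 + 48.1862/60 = 0.803103
  N → positive
  Lon: 92 + 24.824/60 = 92.413733
  hemisphere W, so the sign is −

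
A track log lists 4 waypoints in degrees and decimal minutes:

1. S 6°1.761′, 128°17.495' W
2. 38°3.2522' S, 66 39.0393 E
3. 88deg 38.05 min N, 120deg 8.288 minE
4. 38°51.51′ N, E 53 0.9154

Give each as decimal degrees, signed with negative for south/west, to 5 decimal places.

1. -6.02935, -128.29158
2. -38.05420, 66.65066
3. 88.63417, 120.13813
4. 38.85850, 53.01526

Point 1:
  Latitude: 1.761′ = 0.029350°; total 6.029350
  S → negative
  Longitude: 128 + 17.495/60 = 128.291583
  W ⇒ negate
Point 2:
  φ: 3.2522′ = 0.054203°; total 38.054203
  S → negative
  Longitude: 39.0393′ = 0.650655°; total 66.650655
  E → positive
Point 3:
  Latitude: 88 + 38.05/60 = 88.634167
  N → positive
  λ: 8.288′ = 0.138133°; total 120.138133
  E ⇒ keep positive
Point 4:
  Lat: 51.51′ = 0.858500°; total 38.858500
  N → positive
  Lon: 0.9154′ = 0.015257°; total 53.015257
  E → positive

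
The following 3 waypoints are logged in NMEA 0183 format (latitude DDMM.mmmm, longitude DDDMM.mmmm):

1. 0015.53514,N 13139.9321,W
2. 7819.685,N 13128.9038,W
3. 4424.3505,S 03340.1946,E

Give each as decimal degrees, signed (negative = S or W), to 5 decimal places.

1. 0.25892, -131.66554
2. 78.32808, -131.48173
3. -44.40584, 33.66991

Point 1:
  Lat: split at 2 digits → 00° and 15.53514′; 0 + 15.53514/60 = 0.258919
  N ⇒ keep positive
  Lon: split at 3 digits → 131° and 39.9321′; 131 + 39.9321/60 = 131.665535
  W ⇒ negate
Point 2:
  Latitude: degrees = first 2 digits = 78, minutes = 19.685; 78 + 19.685/60 = 78.328083
  N ⇒ keep positive
  Lon: degrees = first 3 digits = 131, minutes = 28.9038; 131 + 28.9038/60 = 131.481730
  hemisphere W, so the sign is −
Point 3:
  Lat: split at 2 digits → 44° and 24.3505′; 44 + 24.3505/60 = 44.405842
  S → negative
  λ: degrees = first 3 digits = 33, minutes = 40.1946; 33 + 40.1946/60 = 33.669910
  E → positive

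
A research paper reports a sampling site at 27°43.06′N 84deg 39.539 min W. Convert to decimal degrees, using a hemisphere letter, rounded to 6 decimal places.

φ: 43.06′ = 0.717667°; total 27.7176667
Lon: 84 + 39.539/60 = 84.6589833

27.717667° N, 84.658983° W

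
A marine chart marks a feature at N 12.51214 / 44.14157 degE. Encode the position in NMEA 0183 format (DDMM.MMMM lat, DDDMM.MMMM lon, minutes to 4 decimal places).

1230.7284,N / 04408.4942,E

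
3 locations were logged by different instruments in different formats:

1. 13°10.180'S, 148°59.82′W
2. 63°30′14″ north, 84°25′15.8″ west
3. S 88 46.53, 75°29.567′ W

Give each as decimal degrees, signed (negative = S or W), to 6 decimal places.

1. -13.169667, -148.997000
2. 63.503889, -84.421056
3. -88.775500, -75.492783

Point 1:
  Latitude: 10.18′ = 0.169667°; total 13.1696667
  hemisphere S, so the sign is −
  Lon: 148 + 59.82/60 = 148.9970000
  W ⇒ negate
Point 2:
  φ: 63 + 30/60 + 14/3600 = 63.5038889
  N ⇒ keep positive
  Lon: 25′ + 15.8″ = 25.26333′; 84 + 25.26333/60 = 84.4210556
  W → negative
Point 3:
  Latitude: 88 + 46.53/60 = 88.7755000
  S → negative
  Lon: 29.567′ = 0.492783°; total 75.4927833
  W ⇒ negate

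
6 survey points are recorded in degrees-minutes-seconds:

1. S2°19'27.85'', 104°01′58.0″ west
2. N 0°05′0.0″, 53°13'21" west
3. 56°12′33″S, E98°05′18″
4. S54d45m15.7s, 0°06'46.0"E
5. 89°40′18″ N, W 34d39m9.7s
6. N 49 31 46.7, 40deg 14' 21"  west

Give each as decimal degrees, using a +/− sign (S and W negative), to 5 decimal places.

1. -2.32440, -104.03278
2. 0.08333, -53.22250
3. -56.20917, 98.08833
4. -54.75436, 0.11278
5. 89.67167, -34.65269
6. 49.52964, -40.23917

Point 1:
  φ: 2° + 19/60 + 27.85/3600 = 2 + 0.316667 + 0.007736 = 2.324403
  hemisphere S, so the sign is −
  Lon: 104 + 1/60 + 58/3600 = 104.032778
  hemisphere W, so the sign is −
Point 2:
  Lat: 5′ + 0″ = 5.00000′; 0 + 5.00000/60 = 0.083333
  N ⇒ keep positive
  λ: 13′ + 21″ = 13.35000′; 53 + 13.35000/60 = 53.222500
  W ⇒ negate
Point 3:
  φ: 56 + 12/60 + 33/3600 = 56.209167
  S → negative
  Longitude: 98 + 5/60 + 18/3600 = 98.088333
  E ⇒ keep positive
Point 4:
  Lat: 54° + 45/60 + 15.7/3600 = 54 + 0.750000 + 0.004361 = 54.754361
  S → negative
  Lon: 0 + 6/60 + 46/3600 = 0.112778
  E ⇒ keep positive
Point 5:
  Lat: 89 + 40/60 + 18/3600 = 89.671667
  N → positive
  λ: 34° + 39/60 + 9.7/3600 = 34 + 0.650000 + 0.002694 = 34.652694
  hemisphere W, so the sign is −
Point 6:
  φ: 49° + 31/60 + 46.7/3600 = 49 + 0.516667 + 0.012972 = 49.529639
  N ⇒ keep positive
  λ: 40° + 14/60 + 21/3600 = 40 + 0.233333 + 0.005833 = 40.239167
  W ⇒ negate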